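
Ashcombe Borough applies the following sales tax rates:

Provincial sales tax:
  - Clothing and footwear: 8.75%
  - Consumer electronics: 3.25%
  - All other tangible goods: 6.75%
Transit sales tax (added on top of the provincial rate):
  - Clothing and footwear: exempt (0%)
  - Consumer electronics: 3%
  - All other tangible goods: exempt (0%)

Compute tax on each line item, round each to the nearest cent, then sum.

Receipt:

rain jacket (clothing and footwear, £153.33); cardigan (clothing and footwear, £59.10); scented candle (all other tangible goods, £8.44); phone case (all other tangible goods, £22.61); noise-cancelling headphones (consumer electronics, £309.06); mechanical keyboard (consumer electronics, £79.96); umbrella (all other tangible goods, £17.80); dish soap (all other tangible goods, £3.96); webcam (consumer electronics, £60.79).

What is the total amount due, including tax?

£765.33

Rain jacket £153.33: clothing and footwear → 8.75% + 0% transit = 8.75% → £13.42
Cardigan £59.10: clothing and footwear → 8.75% + 0% transit = 8.75% → £5.17
Scented candle £8.44: all other tangible goods → 6.75% + 0% transit = 6.75% → £0.57
Phone case £22.61: all other tangible goods → 6.75% + 0% transit = 6.75% → £1.53
Noise-cancelling headphones £309.06: consumer electronics → 3.25% + 3% transit = 6.25% → £19.32
Mechanical keyboard £79.96: consumer electronics → 3.25% + 3% transit = 6.25% → £5.00
Umbrella £17.80: all other tangible goods → 6.75% + 0% transit = 6.75% → £1.20
Dish soap £3.96: all other tangible goods → 6.75% + 0% transit = 6.75% → £0.27
Webcam £60.79: consumer electronics → 3.25% + 3% transit = 6.25% → £3.80
Subtotal = £715.05; tax = £50.28; total due = £765.33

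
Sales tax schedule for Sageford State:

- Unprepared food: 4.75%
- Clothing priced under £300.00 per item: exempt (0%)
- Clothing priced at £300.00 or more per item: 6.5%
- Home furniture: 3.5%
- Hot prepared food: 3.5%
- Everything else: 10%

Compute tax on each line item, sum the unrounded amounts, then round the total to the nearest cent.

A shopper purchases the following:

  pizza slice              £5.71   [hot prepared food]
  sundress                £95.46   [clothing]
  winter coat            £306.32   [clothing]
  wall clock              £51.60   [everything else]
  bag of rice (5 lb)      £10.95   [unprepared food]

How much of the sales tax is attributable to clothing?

Sundress £95.46: clothing, under £300.00 → 0% → £0.00
Winter coat £306.32: clothing, £300.00 or more → 6.5% → £19.9108
Tax on clothing: unrounded sum = £19.9108 → £19.91

£19.91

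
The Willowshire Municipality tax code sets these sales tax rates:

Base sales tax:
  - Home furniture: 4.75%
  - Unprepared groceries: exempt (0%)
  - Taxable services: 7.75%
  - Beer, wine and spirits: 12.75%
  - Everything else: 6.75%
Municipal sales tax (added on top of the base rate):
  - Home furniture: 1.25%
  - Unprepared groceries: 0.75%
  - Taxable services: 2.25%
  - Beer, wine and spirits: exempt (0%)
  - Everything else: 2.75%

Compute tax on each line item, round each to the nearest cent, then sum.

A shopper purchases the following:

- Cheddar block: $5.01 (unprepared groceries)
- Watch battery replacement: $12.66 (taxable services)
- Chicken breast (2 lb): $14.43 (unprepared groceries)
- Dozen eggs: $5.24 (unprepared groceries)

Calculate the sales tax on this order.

Cheddar block $5.01: unprepared groceries → 0% + 0.75% municipal = 0.75% → $0.04
Watch battery replacement $12.66: taxable services → 7.75% + 2.25% municipal = 10% → $1.27
Chicken breast (2 lb) $14.43: unprepared groceries → 0% + 0.75% municipal = 0.75% → $0.11
Dozen eggs $5.24: unprepared groceries → 0% + 0.75% municipal = 0.75% → $0.04
Total tax = $0.04 + $1.27 + $0.11 + $0.04 = $1.46

$1.46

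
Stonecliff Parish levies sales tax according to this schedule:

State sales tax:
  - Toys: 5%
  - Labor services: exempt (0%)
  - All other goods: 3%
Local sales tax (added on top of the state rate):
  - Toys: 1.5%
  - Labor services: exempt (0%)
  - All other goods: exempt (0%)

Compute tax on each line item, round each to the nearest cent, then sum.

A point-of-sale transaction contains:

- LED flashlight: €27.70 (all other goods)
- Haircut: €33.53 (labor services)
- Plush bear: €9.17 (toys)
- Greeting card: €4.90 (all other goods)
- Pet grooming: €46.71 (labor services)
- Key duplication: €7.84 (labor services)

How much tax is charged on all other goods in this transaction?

LED flashlight €27.70: all other goods → 3% + 0% local = 3% → €0.83
Greeting card €4.90: all other goods → 3% + 0% local = 3% → €0.15
Tax on all other goods = €0.83 + €0.15 = €0.98

€0.98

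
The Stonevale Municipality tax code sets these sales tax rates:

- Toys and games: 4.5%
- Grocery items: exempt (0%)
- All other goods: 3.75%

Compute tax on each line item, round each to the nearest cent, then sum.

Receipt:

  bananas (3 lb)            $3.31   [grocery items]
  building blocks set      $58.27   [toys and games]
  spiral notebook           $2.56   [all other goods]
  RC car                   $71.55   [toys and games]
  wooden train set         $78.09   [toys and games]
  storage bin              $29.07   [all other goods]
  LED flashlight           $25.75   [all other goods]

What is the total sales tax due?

Bananas (3 lb) $3.31: grocery items → 0% → $0.00
Building blocks set $58.27: toys and games → 4.5% → $2.62
Spiral notebook $2.56: all other goods → 3.75% → $0.10
RC car $71.55: toys and games → 4.5% → $3.22
Wooden train set $78.09: toys and games → 4.5% → $3.51
Storage bin $29.07: all other goods → 3.75% → $1.09
LED flashlight $25.75: all other goods → 3.75% → $0.97
Total tax = $2.62 + $0.10 + $3.22 + $3.51 + $1.09 + $0.97 = $11.51

$11.51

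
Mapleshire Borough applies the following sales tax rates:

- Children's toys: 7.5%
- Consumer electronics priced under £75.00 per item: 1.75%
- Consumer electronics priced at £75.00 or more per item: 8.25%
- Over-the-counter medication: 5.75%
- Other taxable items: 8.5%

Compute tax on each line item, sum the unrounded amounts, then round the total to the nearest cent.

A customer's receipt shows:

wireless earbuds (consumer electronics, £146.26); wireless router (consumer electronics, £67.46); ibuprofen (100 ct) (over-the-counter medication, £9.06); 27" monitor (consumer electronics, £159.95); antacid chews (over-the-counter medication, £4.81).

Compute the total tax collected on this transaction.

£27.24

Wireless earbuds £146.26: consumer electronics, £75.00 or more → 8.25% → £12.06645
Wireless router £67.46: consumer electronics, under £75.00 → 1.75% → £1.18055
Ibuprofen (100 ct) £9.06: over-the-counter medication → 5.75% → £0.52095
27" monitor £159.95: consumer electronics, £75.00 or more → 8.25% → £13.195875
Antacid chews £4.81: over-the-counter medication → 5.75% → £0.276575
Unrounded tax sum = £27.2404 → £27.24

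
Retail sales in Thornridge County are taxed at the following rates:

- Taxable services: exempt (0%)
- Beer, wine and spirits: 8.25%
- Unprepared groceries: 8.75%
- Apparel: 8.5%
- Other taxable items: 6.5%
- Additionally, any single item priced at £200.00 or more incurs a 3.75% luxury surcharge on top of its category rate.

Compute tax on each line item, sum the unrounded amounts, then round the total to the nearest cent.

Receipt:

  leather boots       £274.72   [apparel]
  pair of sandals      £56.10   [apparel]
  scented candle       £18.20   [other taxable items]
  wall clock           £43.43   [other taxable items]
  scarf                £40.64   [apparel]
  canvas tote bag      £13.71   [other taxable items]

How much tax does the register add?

Leather boots £274.72: apparel → 8.5% + 3.75% surcharge = 12.25% → £33.6532
Pair of sandals £56.10: apparel → 8.5% → £4.7685
Scented candle £18.20: other taxable items → 6.5% → £1.183
Wall clock £43.43: other taxable items → 6.5% → £2.82295
Scarf £40.64: apparel → 8.5% → £3.4544
Canvas tote bag £13.71: other taxable items → 6.5% → £0.89115
Unrounded tax sum = £46.7732 → £46.77

£46.77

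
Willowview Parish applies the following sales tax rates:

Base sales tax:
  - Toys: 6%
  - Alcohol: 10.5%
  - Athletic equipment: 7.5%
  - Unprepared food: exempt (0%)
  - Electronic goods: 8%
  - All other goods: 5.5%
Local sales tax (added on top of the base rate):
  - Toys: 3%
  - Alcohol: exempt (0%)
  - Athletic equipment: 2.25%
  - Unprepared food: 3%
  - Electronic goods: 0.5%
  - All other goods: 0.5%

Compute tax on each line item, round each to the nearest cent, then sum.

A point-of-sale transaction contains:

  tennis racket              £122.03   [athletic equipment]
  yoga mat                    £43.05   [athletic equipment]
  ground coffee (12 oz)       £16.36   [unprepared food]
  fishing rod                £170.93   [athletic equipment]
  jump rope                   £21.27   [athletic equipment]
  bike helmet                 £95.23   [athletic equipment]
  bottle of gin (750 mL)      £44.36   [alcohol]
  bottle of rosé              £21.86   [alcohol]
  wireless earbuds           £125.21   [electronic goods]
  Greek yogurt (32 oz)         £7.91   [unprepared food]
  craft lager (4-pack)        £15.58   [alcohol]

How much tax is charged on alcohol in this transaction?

Bottle of gin (750 mL) £44.36: alcohol → 10.5% + 0% local = 10.5% → £4.66
Bottle of rosé £21.86: alcohol → 10.5% + 0% local = 10.5% → £2.30
Craft lager (4-pack) £15.58: alcohol → 10.5% + 0% local = 10.5% → £1.64
Tax on alcohol = £4.66 + £2.30 + £1.64 = £8.60

£8.60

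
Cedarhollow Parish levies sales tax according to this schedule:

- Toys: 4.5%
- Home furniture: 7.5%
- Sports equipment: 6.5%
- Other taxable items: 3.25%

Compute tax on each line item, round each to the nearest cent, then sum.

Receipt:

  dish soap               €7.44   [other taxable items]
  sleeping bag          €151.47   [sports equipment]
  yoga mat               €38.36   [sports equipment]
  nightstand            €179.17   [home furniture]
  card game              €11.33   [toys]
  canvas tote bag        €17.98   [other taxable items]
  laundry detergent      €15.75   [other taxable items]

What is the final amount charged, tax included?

€449.12

Dish soap €7.44: other taxable items → 3.25% → €0.24
Sleeping bag €151.47: sports equipment → 6.5% → €9.85
Yoga mat €38.36: sports equipment → 6.5% → €2.49
Nightstand €179.17: home furniture → 7.5% → €13.44
Card game €11.33: toys → 4.5% → €0.51
Canvas tote bag €17.98: other taxable items → 3.25% → €0.58
Laundry detergent €15.75: other taxable items → 3.25% → €0.51
Subtotal = €421.50; tax = €27.62; total due = €449.12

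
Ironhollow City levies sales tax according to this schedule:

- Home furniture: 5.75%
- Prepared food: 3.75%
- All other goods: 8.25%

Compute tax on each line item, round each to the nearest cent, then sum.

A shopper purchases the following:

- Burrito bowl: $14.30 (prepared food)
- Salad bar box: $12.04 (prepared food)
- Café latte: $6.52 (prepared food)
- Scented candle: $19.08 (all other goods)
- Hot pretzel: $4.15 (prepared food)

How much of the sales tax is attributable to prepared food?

$1.39

Burrito bowl $14.30: prepared food → 3.75% → $0.54
Salad bar box $12.04: prepared food → 3.75% → $0.45
Café latte $6.52: prepared food → 3.75% → $0.24
Hot pretzel $4.15: prepared food → 3.75% → $0.16
Tax on prepared food = $0.54 + $0.45 + $0.24 + $0.16 = $1.39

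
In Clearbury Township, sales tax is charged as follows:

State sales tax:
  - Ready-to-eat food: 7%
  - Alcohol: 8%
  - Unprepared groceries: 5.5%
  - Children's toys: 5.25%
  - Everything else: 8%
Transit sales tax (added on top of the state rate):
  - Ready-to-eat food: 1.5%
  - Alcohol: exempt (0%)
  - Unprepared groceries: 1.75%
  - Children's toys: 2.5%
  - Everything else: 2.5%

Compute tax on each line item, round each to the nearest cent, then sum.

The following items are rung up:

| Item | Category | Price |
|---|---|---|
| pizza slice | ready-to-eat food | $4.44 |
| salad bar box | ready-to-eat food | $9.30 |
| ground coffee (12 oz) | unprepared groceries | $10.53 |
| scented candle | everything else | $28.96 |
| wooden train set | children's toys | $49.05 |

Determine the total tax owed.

Pizza slice $4.44: ready-to-eat food → 7% + 1.5% transit = 8.5% → $0.38
Salad bar box $9.30: ready-to-eat food → 7% + 1.5% transit = 8.5% → $0.79
Ground coffee (12 oz) $10.53: unprepared groceries → 5.5% + 1.75% transit = 7.25% → $0.76
Scented candle $28.96: everything else → 8% + 2.5% transit = 10.5% → $3.04
Wooden train set $49.05: children's toys → 5.25% + 2.5% transit = 7.75% → $3.80
Total tax = $0.38 + $0.79 + $0.76 + $3.04 + $3.80 = $8.77

$8.77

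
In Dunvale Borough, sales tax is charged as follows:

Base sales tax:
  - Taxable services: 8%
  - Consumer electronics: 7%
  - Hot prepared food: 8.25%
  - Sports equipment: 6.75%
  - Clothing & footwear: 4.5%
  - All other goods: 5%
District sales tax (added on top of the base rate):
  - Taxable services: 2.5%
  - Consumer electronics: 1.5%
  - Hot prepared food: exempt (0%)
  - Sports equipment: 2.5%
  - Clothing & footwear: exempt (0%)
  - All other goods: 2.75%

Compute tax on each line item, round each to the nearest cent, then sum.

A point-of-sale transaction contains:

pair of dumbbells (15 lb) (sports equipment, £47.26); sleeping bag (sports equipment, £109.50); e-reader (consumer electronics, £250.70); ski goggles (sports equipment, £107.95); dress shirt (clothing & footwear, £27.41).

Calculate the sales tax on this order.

£47.03

Pair of dumbbells (15 lb) £47.26: sports equipment → 6.75% + 2.5% district = 9.25% → £4.37
Sleeping bag £109.50: sports equipment → 6.75% + 2.5% district = 9.25% → £10.13
E-reader £250.70: consumer electronics → 7% + 1.5% district = 8.5% → £21.31
Ski goggles £107.95: sports equipment → 6.75% + 2.5% district = 9.25% → £9.99
Dress shirt £27.41: clothing & footwear → 4.5% + 0% district = 4.5% → £1.23
Total tax = £4.37 + £10.13 + £21.31 + £9.99 + £1.23 = £47.03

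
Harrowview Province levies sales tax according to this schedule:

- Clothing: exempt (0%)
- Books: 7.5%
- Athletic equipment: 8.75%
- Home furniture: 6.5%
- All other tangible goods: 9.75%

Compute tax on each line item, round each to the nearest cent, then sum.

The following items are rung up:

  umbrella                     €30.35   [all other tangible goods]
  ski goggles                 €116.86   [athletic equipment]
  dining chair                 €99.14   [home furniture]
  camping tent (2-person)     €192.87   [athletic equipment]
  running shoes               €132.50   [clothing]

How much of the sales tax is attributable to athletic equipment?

Ski goggles €116.86: athletic equipment → 8.75% → €10.23
Camping tent (2-person) €192.87: athletic equipment → 8.75% → €16.88
Tax on athletic equipment = €10.23 + €16.88 = €27.11

€27.11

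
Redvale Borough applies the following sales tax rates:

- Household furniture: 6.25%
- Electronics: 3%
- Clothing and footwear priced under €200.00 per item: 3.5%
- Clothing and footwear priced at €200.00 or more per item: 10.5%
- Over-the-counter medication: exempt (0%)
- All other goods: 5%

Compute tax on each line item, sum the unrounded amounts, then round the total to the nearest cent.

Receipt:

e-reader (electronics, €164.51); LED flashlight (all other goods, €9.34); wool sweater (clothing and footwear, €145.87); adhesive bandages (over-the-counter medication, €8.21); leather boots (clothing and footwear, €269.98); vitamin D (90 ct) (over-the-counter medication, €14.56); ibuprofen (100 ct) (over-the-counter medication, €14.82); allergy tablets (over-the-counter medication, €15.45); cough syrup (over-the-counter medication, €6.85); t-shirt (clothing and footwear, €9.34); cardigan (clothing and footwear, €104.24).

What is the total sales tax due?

€42.83

E-reader €164.51: electronics → 3% → €4.9353
LED flashlight €9.34: all other goods → 5% → €0.467
Wool sweater €145.87: clothing and footwear, under €200.00 → 3.5% → €5.10545
Adhesive bandages €8.21: over-the-counter medication → 0% → €0.00
Leather boots €269.98: clothing and footwear, €200.00 or more → 10.5% → €28.3479
Vitamin D (90 ct) €14.56: over-the-counter medication → 0% → €0.00
Ibuprofen (100 ct) €14.82: over-the-counter medication → 0% → €0.00
Allergy tablets €15.45: over-the-counter medication → 0% → €0.00
Cough syrup €6.85: over-the-counter medication → 0% → €0.00
T-shirt €9.34: clothing and footwear, under €200.00 → 3.5% → €0.3269
Cardigan €104.24: clothing and footwear, under €200.00 → 3.5% → €3.6484
Unrounded tax sum = €42.83095 → €42.83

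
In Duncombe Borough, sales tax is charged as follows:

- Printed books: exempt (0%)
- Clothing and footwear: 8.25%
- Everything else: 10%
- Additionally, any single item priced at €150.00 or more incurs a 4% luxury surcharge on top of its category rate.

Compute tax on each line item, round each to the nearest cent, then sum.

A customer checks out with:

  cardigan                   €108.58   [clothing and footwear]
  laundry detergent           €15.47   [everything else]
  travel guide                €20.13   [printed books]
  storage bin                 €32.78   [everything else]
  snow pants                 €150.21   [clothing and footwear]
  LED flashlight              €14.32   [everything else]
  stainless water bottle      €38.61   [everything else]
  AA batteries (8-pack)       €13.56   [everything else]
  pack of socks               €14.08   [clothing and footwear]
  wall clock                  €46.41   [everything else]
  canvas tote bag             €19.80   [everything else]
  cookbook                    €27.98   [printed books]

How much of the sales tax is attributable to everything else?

€18.10

Laundry detergent €15.47: everything else → 10% → €1.55
Storage bin €32.78: everything else → 10% → €3.28
LED flashlight €14.32: everything else → 10% → €1.43
Stainless water bottle €38.61: everything else → 10% → €3.86
AA batteries (8-pack) €13.56: everything else → 10% → €1.36
Wall clock €46.41: everything else → 10% → €4.64
Canvas tote bag €19.80: everything else → 10% → €1.98
Tax on everything else = €1.55 + €3.28 + €1.43 + €3.86 + €1.36 + €4.64 + €1.98 = €18.10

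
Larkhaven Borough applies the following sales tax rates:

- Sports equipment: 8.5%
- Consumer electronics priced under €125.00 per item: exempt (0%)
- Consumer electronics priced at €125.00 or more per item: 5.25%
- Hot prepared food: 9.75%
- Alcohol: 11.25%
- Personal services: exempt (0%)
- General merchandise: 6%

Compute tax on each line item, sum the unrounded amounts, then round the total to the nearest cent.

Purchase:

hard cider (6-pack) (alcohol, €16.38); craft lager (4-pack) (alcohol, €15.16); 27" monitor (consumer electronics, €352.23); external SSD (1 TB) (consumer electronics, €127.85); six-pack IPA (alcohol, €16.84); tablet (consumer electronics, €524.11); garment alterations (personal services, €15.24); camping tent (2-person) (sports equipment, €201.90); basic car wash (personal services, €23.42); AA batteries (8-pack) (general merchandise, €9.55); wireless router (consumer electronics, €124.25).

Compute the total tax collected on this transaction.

€75.90

Hard cider (6-pack) €16.38: alcohol → 11.25% → €1.84275
Craft lager (4-pack) €15.16: alcohol → 11.25% → €1.7055
27" monitor €352.23: consumer electronics, €125.00 or more → 5.25% → €18.492075
External SSD (1 TB) €127.85: consumer electronics, €125.00 or more → 5.25% → €6.712125
Six-pack IPA €16.84: alcohol → 11.25% → €1.8945
Tablet €524.11: consumer electronics, €125.00 or more → 5.25% → €27.515775
Garment alterations €15.24: personal services → 0% → €0.00
Camping tent (2-person) €201.90: sports equipment → 8.5% → €17.1615
Basic car wash €23.42: personal services → 0% → €0.00
AA batteries (8-pack) €9.55: general merchandise → 6% → €0.573
Wireless router €124.25: consumer electronics, under €125.00 → 0% → €0.00
Unrounded tax sum = €75.897225 → €75.90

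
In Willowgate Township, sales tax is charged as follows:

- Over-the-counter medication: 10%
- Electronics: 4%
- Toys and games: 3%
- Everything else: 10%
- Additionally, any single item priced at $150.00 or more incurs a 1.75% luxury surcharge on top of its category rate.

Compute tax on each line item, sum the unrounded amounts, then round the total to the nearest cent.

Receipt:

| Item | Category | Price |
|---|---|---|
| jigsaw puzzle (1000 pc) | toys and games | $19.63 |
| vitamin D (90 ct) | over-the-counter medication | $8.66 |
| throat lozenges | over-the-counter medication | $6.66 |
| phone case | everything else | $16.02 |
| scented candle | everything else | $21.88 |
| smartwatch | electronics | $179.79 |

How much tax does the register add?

Jigsaw puzzle (1000 pc) $19.63: toys and games → 3% → $0.5889
Vitamin D (90 ct) $8.66: over-the-counter medication → 10% → $0.866
Throat lozenges $6.66: over-the-counter medication → 10% → $0.666
Phone case $16.02: everything else → 10% → $1.602
Scented candle $21.88: everything else → 10% → $2.188
Smartwatch $179.79: electronics → 4% + 1.75% surcharge = 5.75% → $10.337925
Unrounded tax sum = $16.248825 → $16.25

$16.25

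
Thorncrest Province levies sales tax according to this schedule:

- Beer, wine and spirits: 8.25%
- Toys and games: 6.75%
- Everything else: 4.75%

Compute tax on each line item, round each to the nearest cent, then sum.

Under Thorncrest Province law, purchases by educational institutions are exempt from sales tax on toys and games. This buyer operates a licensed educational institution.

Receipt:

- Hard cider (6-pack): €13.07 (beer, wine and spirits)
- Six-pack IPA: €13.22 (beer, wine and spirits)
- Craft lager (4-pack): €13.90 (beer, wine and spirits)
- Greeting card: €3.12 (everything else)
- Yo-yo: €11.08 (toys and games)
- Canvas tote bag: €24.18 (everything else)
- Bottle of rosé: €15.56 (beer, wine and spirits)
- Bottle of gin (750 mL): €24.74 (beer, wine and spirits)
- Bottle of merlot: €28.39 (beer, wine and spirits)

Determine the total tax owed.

€10.28

Hard cider (6-pack) €13.07: beer, wine and spirits → 8.25% → €1.08
Six-pack IPA €13.22: beer, wine and spirits → 8.25% → €1.09
Craft lager (4-pack) €13.90: beer, wine and spirits → 8.25% → €1.15
Greeting card €3.12: everything else → 4.75% → €0.15
Yo-yo €11.08: toys and games, buyer-exempt → 0% → €0.00
Canvas tote bag €24.18: everything else → 4.75% → €1.15
Bottle of rosé €15.56: beer, wine and spirits → 8.25% → €1.28
Bottle of gin (750 mL) €24.74: beer, wine and spirits → 8.25% → €2.04
Bottle of merlot €28.39: beer, wine and spirits → 8.25% → €2.34
Total tax = €1.08 + €1.09 + €1.15 + €0.15 + €1.15 + €1.28 + €2.04 + €2.34 = €10.28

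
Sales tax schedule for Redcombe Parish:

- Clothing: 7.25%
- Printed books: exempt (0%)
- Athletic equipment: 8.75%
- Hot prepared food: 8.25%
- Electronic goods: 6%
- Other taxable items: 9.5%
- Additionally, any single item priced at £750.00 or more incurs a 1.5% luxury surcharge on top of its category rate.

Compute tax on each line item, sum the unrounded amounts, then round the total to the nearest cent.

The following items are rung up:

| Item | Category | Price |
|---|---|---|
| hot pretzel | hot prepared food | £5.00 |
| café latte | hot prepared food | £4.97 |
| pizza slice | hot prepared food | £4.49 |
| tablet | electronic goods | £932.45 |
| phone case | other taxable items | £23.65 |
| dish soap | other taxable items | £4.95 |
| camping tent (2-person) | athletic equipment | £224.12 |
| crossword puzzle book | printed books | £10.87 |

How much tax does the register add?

Hot pretzel £5.00: hot prepared food → 8.25% → £0.4125
Café latte £4.97: hot prepared food → 8.25% → £0.410025
Pizza slice £4.49: hot prepared food → 8.25% → £0.370425
Tablet £932.45: electronic goods → 6% + 1.5% surcharge = 7.5% → £69.93375
Phone case £23.65: other taxable items → 9.5% → £2.24675
Dish soap £4.95: other taxable items → 9.5% → £0.47025
Camping tent (2-person) £224.12: athletic equipment → 8.75% → £19.6105
Crossword puzzle book £10.87: printed books → 0% → £0.00
Unrounded tax sum = £93.4542 → £93.45

£93.45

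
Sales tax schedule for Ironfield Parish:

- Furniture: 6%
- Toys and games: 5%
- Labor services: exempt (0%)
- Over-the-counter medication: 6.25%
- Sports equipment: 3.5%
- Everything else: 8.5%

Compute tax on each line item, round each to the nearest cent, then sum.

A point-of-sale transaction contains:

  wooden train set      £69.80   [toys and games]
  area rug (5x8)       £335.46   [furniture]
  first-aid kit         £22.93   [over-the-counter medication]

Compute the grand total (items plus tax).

£453.24

Wooden train set £69.80: toys and games → 5% → £3.49
Area rug (5x8) £335.46: furniture → 6% → £20.13
First-aid kit £22.93: over-the-counter medication → 6.25% → £1.43
Subtotal = £428.19; tax = £25.05; total due = £453.24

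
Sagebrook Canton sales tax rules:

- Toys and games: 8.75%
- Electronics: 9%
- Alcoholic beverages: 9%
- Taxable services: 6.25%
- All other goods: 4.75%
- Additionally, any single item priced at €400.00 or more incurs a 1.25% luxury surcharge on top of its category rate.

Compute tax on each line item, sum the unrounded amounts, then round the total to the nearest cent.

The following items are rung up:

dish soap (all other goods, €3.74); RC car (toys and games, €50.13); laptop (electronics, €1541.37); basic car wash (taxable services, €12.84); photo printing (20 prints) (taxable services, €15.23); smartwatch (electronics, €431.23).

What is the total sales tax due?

Dish soap €3.74: all other goods → 4.75% → €0.17765
RC car €50.13: toys and games → 8.75% → €4.386375
Laptop €1541.37: electronics → 9% + 1.25% surcharge = 10.25% → €157.990425
Basic car wash €12.84: taxable services → 6.25% → €0.8025
Photo printing (20 prints) €15.23: taxable services → 6.25% → €0.951875
Smartwatch €431.23: electronics → 9% + 1.25% surcharge = 10.25% → €44.201075
Unrounded tax sum = €208.5099 → €208.51

€208.51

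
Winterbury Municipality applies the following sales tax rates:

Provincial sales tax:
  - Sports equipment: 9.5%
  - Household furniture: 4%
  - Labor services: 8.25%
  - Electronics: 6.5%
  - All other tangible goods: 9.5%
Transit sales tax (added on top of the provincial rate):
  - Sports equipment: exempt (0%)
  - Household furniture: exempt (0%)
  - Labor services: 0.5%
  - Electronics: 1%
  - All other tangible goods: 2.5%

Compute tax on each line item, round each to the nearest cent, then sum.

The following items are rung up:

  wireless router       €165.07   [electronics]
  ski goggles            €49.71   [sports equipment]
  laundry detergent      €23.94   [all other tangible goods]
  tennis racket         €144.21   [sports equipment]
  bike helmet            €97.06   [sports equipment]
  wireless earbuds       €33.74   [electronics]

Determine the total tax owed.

€45.42

Wireless router €165.07: electronics → 6.5% + 1% transit = 7.5% → €12.38
Ski goggles €49.71: sports equipment → 9.5% + 0% transit = 9.5% → €4.72
Laundry detergent €23.94: all other tangible goods → 9.5% + 2.5% transit = 12% → €2.87
Tennis racket €144.21: sports equipment → 9.5% + 0% transit = 9.5% → €13.70
Bike helmet €97.06: sports equipment → 9.5% + 0% transit = 9.5% → €9.22
Wireless earbuds €33.74: electronics → 6.5% + 1% transit = 7.5% → €2.53
Total tax = €12.38 + €4.72 + €2.87 + €13.70 + €9.22 + €2.53 = €45.42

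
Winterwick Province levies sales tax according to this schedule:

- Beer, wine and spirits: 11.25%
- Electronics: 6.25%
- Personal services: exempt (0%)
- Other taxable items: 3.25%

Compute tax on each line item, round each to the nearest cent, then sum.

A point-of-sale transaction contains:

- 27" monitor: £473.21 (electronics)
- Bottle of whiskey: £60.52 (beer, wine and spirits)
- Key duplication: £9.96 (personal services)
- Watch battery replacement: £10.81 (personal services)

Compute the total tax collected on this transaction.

£36.39

27" monitor £473.21: electronics → 6.25% → £29.58
Bottle of whiskey £60.52: beer, wine and spirits → 11.25% → £6.81
Key duplication £9.96: personal services → 0% → £0.00
Watch battery replacement £10.81: personal services → 0% → £0.00
Total tax = £29.58 + £6.81 = £36.39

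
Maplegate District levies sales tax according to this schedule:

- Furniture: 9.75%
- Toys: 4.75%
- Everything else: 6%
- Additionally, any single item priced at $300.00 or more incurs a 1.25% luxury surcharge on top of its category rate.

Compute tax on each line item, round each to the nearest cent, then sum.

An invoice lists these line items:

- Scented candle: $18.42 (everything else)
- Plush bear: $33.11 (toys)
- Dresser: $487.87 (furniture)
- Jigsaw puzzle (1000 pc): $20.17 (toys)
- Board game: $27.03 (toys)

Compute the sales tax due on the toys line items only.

Plush bear $33.11: toys → 4.75% → $1.57
Jigsaw puzzle (1000 pc) $20.17: toys → 4.75% → $0.96
Board game $27.03: toys → 4.75% → $1.28
Tax on toys = $1.57 + $0.96 + $1.28 = $3.81

$3.81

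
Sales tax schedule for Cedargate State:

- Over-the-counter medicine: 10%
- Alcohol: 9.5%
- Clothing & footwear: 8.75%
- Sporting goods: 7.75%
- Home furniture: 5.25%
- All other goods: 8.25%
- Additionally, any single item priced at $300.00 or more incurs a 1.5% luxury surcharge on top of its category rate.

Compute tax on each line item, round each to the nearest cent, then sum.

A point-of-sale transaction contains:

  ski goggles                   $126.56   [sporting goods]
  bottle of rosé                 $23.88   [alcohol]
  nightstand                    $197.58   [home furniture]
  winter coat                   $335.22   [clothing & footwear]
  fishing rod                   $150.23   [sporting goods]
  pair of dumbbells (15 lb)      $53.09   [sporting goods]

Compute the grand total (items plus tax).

$959.12

Ski goggles $126.56: sporting goods → 7.75% → $9.81
Bottle of rosé $23.88: alcohol → 9.5% → $2.27
Nightstand $197.58: home furniture → 5.25% → $10.37
Winter coat $335.22: clothing & footwear → 8.75% + 1.5% surcharge = 10.25% → $34.36
Fishing rod $150.23: sporting goods → 7.75% → $11.64
Pair of dumbbells (15 lb) $53.09: sporting goods → 7.75% → $4.11
Subtotal = $886.56; tax = $72.56; total due = $959.12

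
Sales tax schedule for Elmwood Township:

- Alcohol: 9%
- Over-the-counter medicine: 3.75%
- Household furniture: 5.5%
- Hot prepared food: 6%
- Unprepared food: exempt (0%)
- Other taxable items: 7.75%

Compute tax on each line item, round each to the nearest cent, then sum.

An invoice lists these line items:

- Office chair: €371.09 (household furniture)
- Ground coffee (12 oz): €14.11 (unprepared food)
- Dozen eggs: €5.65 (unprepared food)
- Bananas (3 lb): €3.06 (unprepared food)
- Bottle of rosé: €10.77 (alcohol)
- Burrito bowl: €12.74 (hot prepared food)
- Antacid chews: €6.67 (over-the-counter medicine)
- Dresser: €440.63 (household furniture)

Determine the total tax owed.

Office chair €371.09: household furniture → 5.5% → €20.41
Ground coffee (12 oz) €14.11: unprepared food → 0% → €0.00
Dozen eggs €5.65: unprepared food → 0% → €0.00
Bananas (3 lb) €3.06: unprepared food → 0% → €0.00
Bottle of rosé €10.77: alcohol → 9% → €0.97
Burrito bowl €12.74: hot prepared food → 6% → €0.76
Antacid chews €6.67: over-the-counter medicine → 3.75% → €0.25
Dresser €440.63: household furniture → 5.5% → €24.23
Total tax = €20.41 + €0.97 + €0.76 + €0.25 + €24.23 = €46.62

€46.62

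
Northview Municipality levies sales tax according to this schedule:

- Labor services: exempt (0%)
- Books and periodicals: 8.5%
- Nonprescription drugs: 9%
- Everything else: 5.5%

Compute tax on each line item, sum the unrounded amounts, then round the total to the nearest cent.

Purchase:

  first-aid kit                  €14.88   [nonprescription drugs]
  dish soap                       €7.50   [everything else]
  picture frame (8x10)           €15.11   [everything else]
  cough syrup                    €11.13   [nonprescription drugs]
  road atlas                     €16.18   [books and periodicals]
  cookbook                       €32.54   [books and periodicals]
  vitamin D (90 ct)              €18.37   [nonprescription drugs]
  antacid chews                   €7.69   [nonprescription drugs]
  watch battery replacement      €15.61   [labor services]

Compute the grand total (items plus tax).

First-aid kit €14.88: nonprescription drugs → 9% → €1.3392
Dish soap €7.50: everything else → 5.5% → €0.4125
Picture frame (8x10) €15.11: everything else → 5.5% → €0.83105
Cough syrup €11.13: nonprescription drugs → 9% → €1.0017
Road atlas €16.18: books and periodicals → 8.5% → €1.3753
Cookbook €32.54: books and periodicals → 8.5% → €2.7659
Vitamin D (90 ct) €18.37: nonprescription drugs → 9% → €1.6533
Antacid chews €7.69: nonprescription drugs → 9% → €0.6921
Watch battery replacement €15.61: labor services → 0% → €0.00
Subtotal = €139.01; unrounded tax = €10.07105 → €10.07; total due = €149.08

€149.08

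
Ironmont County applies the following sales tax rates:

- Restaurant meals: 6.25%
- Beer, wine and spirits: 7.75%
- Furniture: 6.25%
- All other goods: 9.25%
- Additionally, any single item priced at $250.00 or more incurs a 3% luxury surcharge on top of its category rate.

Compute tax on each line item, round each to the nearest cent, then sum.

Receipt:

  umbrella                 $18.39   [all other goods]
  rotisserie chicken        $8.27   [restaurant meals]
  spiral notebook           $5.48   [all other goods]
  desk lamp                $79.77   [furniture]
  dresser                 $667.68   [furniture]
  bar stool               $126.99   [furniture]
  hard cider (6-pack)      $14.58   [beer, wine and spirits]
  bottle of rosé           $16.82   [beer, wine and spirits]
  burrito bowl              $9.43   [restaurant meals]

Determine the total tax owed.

Umbrella $18.39: all other goods → 9.25% → $1.70
Rotisserie chicken $8.27: restaurant meals → 6.25% → $0.52
Spiral notebook $5.48: all other goods → 9.25% → $0.51
Desk lamp $79.77: furniture → 6.25% → $4.99
Dresser $667.68: furniture → 6.25% + 3% surcharge = 9.25% → $61.76
Bar stool $126.99: furniture → 6.25% → $7.94
Hard cider (6-pack) $14.58: beer, wine and spirits → 7.75% → $1.13
Bottle of rosé $16.82: beer, wine and spirits → 7.75% → $1.30
Burrito bowl $9.43: restaurant meals → 6.25% → $0.59
Total tax = $1.70 + $0.52 + $0.51 + $4.99 + $61.76 + $7.94 + $1.13 + $1.30 + $0.59 = $80.44

$80.44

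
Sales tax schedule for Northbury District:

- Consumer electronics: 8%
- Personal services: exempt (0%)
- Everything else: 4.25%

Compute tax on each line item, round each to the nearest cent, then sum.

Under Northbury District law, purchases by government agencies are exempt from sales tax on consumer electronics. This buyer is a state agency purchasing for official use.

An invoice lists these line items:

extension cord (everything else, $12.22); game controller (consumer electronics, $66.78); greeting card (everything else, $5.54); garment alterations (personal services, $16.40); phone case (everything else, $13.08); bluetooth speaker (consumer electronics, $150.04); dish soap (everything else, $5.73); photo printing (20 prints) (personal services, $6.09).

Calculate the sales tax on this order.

$1.56

Extension cord $12.22: everything else → 4.25% → $0.52
Game controller $66.78: consumer electronics, buyer-exempt → 0% → $0.00
Greeting card $5.54: everything else → 4.25% → $0.24
Garment alterations $16.40: personal services → 0% → $0.00
Phone case $13.08: everything else → 4.25% → $0.56
Bluetooth speaker $150.04: consumer electronics, buyer-exempt → 0% → $0.00
Dish soap $5.73: everything else → 4.25% → $0.24
Photo printing (20 prints) $6.09: personal services → 0% → $0.00
Total tax = $0.52 + $0.24 + $0.56 + $0.24 = $1.56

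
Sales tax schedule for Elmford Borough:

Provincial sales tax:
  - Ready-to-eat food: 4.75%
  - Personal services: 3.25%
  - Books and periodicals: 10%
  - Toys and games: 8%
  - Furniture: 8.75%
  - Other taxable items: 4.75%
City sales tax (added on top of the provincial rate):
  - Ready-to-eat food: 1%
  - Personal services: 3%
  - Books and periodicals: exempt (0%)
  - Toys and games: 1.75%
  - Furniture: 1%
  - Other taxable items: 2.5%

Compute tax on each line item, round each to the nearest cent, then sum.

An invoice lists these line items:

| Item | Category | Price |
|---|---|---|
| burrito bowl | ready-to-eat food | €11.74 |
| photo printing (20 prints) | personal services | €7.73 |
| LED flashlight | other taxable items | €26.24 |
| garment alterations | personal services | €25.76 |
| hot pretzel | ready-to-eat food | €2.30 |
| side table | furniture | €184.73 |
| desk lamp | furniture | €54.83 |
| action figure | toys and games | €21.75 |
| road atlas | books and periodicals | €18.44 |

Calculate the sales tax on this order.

Burrito bowl €11.74: ready-to-eat food → 4.75% + 1% city = 5.75% → €0.68
Photo printing (20 prints) €7.73: personal services → 3.25% + 3% city = 6.25% → €0.48
LED flashlight €26.24: other taxable items → 4.75% + 2.5% city = 7.25% → €1.90
Garment alterations €25.76: personal services → 3.25% + 3% city = 6.25% → €1.61
Hot pretzel €2.30: ready-to-eat food → 4.75% + 1% city = 5.75% → €0.13
Side table €184.73: furniture → 8.75% + 1% city = 9.75% → €18.01
Desk lamp €54.83: furniture → 8.75% + 1% city = 9.75% → €5.35
Action figure €21.75: toys and games → 8% + 1.75% city = 9.75% → €2.12
Road atlas €18.44: books and periodicals → 10% + 0% city = 10% → €1.84
Total tax = €0.68 + €0.48 + €1.90 + €1.61 + €0.13 + €18.01 + €5.35 + €2.12 + €1.84 = €32.12

€32.12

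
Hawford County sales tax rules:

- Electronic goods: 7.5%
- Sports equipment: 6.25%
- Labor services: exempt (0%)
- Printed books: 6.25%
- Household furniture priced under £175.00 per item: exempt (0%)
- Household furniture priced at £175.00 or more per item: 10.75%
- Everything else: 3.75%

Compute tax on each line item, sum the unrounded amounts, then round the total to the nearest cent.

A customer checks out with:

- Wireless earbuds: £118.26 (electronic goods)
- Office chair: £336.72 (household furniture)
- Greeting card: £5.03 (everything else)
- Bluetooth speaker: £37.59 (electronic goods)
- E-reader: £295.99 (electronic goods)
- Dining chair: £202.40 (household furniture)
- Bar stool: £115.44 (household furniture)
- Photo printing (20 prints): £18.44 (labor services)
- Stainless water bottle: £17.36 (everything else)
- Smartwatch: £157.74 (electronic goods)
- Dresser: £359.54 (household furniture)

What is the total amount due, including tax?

£1807.67

Wireless earbuds £118.26: electronic goods → 7.5% → £8.8695
Office chair £336.72: household furniture, £175.00 or more → 10.75% → £36.1974
Greeting card £5.03: everything else → 3.75% → £0.188625
Bluetooth speaker £37.59: electronic goods → 7.5% → £2.81925
E-reader £295.99: electronic goods → 7.5% → £22.19925
Dining chair £202.40: household furniture, £175.00 or more → 10.75% → £21.758
Bar stool £115.44: household furniture, under £175.00 → 0% → £0.00
Photo printing (20 prints) £18.44: labor services → 0% → £0.00
Stainless water bottle £17.36: everything else → 3.75% → £0.651
Smartwatch £157.74: electronic goods → 7.5% → £11.8305
Dresser £359.54: household furniture, £175.00 or more → 10.75% → £38.65055
Subtotal = £1664.51; unrounded tax = £143.164075 → £143.16; total due = £1807.67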